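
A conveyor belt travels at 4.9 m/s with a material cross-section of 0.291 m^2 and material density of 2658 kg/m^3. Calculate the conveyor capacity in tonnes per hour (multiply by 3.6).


13644.1519 t/h

Volumetric flow = speed * area
= 4.9 * 0.291 = 1.4259 m^3/s
Mass flow = volumetric * density
= 1.4259 * 2658 = 3790.0422 kg/s
Convert to t/h: multiply by 3.6
Capacity = 3790.0422 * 3.6
= 13644.1519 t/h


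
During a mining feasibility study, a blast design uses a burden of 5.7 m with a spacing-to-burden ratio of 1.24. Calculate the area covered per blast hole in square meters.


First, find the spacing:
Spacing = burden * ratio = 5.7 * 1.24
= 7.068 m
Then, calculate the area:
Area = burden * spacing = 5.7 * 7.068
= 40.2876 m^2

40.2876 m^2


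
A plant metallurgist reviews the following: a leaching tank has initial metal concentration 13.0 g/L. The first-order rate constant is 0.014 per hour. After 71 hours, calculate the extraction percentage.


62.9907%

Compute the exponent:
-k * t = -0.014 * 71 = -0.994
Remaining concentration:
C = 13.0 * exp(-0.994)
= 13.0 * 0.3700933529
= 4.811213588 g/L
Extracted = 13.0 - 4.811213588 = 8.188786412 g/L
Extraction % = 8.188786412 / 13.0 * 100
= 62.9907%


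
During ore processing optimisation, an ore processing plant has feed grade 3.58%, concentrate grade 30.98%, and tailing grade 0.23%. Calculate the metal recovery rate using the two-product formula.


Using the two-product formula:
R = 100 * c * (f - t) / (f * (c - t))
Numerator = 100 * 30.98 * (3.58 - 0.23)
= 100 * 30.98 * 3.35
= 10378.3
Denominator = 3.58 * (30.98 - 0.23)
= 3.58 * 30.75
= 110.085
R = 10378.3 / 110.085
= 94.2753%

94.2753%


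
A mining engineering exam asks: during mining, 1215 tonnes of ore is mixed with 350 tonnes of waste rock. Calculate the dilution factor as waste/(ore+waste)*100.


22.3642%

Total material = ore + waste
= 1215 + 350 = 1565 tonnes
Dilution = waste / total * 100
= 350 / 1565 * 100
= 0.2236421725 * 100
= 22.3642%


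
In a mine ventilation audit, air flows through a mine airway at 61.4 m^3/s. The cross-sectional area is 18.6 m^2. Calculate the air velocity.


3.3011 m/s

Velocity = flow rate / cross-sectional area
= 61.4 / 18.6
= 3.3011 m/s


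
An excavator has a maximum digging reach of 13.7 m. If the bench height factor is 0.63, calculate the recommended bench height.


Bench height = reach * factor
= 13.7 * 0.63
= 8.631 m

8.631 m


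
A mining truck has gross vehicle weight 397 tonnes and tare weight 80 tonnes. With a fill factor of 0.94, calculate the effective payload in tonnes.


Maximum payload = gross - tare
= 397 - 80 = 317 tonnes
Effective payload = max payload * fill factor
= 317 * 0.94
= 297.98 tonnes

297.98 tonnes


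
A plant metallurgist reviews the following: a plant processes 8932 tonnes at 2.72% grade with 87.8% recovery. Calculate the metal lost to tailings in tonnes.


29.6399 tonnes

Total metal in feed:
= 8932 * 2.72 / 100 = 242.9504 tonnes
Metal recovered:
= 242.9504 * 87.8 / 100 = 213.3104512 tonnes
Metal lost to tailings:
= 242.9504 - 213.3104512
= 29.6399 tonnes


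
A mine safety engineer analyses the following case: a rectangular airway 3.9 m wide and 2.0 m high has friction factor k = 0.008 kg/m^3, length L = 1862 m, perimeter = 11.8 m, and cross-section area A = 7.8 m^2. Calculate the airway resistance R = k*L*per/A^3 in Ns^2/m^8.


Compute the numerator:
k * L * per = 0.008 * 1862 * 11.8
= 175.7728
Compute the denominator:
A^3 = 7.8^3 = 474.552
Resistance:
R = 175.7728 / 474.552
= 0.3704 Ns^2/m^8

0.3704 Ns^2/m^8


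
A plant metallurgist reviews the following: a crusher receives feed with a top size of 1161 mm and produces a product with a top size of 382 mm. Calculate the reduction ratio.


3.0393

Reduction ratio = feed size / product size
= 1161 / 382
= 3.0393


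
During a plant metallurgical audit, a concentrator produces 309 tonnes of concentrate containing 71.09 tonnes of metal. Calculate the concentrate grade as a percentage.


Grade = (metal in concentrate / concentrate mass) * 100
= (71.09 / 309) * 100
= 0.2300647249 * 100
= 23.0065%

23.0065%


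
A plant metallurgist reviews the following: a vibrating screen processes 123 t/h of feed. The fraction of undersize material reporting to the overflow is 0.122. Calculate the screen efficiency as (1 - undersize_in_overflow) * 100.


87.8%

Screen efficiency = (1 - fraction of undersize in overflow) * 100
= (1 - 0.122) * 100
= 0.878 * 100
= 87.8%


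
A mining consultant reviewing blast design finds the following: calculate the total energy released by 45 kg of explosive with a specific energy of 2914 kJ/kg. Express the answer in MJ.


131.13 MJ

Energy = mass * specific_energy / 1000
= 45 * 2914 / 1000
= 131130 / 1000
= 131.13 MJ


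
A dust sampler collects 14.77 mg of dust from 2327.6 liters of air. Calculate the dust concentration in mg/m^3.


Convert liters to m^3: 1 m^3 = 1000 L
Concentration = mass / volume * 1000
= 14.77 / 2327.6 * 1000
= 0.006345592026 * 1000
= 6.3456 mg/m^3

6.3456 mg/m^3


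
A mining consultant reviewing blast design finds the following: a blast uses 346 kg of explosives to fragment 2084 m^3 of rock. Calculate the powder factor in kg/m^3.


0.166 kg/m^3

Powder factor = explosive mass / rock volume
= 346 / 2084
= 0.166 kg/m^3


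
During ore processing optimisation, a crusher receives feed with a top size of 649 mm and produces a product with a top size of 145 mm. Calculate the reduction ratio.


Reduction ratio = feed size / product size
= 649 / 145
= 4.4759

4.4759


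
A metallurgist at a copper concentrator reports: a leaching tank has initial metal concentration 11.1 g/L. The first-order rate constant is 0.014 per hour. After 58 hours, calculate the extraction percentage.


55.6031%

Compute the exponent:
-k * t = -0.014 * 58 = -0.812
Remaining concentration:
C = 11.1 * exp(-0.812)
= 11.1 * 0.4439692392
= 4.928058555 g/L
Extracted = 11.1 - 4.928058555 = 6.171941445 g/L
Extraction % = 6.171941445 / 11.1 * 100
= 55.6031%


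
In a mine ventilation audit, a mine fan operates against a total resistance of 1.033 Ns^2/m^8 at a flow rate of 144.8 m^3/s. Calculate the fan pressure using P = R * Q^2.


21658.9523 Pa

Compute Q^2:
Q^2 = 144.8^2 = 20967.04
Compute pressure:
P = R * Q^2 = 1.033 * 20967.04
= 21658.9523 Pa


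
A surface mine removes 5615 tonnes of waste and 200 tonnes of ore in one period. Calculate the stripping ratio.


28.075

Stripping ratio = waste tonnage / ore tonnage
= 5615 / 200
= 28.075


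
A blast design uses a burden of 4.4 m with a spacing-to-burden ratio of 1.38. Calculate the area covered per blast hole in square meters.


26.7168 m^2

First, find the spacing:
Spacing = burden * ratio = 4.4 * 1.38
= 6.072 m
Then, calculate the area:
Area = burden * spacing = 4.4 * 6.072
= 26.7168 m^2


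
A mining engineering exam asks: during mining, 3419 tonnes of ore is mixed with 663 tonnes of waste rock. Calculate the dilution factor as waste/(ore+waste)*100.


16.242%

Total material = ore + waste
= 3419 + 663 = 4082 tonnes
Dilution = waste / total * 100
= 663 / 4082 * 100
= 0.1624203822 * 100
= 16.242%


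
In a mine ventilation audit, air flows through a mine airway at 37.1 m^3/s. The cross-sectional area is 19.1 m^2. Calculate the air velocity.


Velocity = flow rate / cross-sectional area
= 37.1 / 19.1
= 1.9424 m/s

1.9424 m/s


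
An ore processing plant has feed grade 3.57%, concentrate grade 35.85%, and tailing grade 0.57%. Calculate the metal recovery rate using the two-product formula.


Using the two-product formula:
R = 100 * c * (f - t) / (f * (c - t))
Numerator = 100 * 35.85 * (3.57 - 0.57)
= 100 * 35.85 * 3.0
= 10755.0
Denominator = 3.57 * (35.85 - 0.57)
= 3.57 * 35.28
= 125.9496
R = 10755.0 / 125.9496
= 85.3913%

85.3913%


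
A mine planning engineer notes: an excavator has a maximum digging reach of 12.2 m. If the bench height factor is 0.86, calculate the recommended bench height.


Bench height = reach * factor
= 12.2 * 0.86
= 10.492 m

10.492 m


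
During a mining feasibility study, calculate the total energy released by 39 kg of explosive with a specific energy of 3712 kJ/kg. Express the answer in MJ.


Energy = mass * specific_energy / 1000
= 39 * 3712 / 1000
= 144768 / 1000
= 144.768 MJ

144.768 MJ


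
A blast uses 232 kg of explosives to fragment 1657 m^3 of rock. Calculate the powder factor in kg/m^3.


Powder factor = explosive mass / rock volume
= 232 / 1657
= 0.14 kg/m^3

0.14 kg/m^3


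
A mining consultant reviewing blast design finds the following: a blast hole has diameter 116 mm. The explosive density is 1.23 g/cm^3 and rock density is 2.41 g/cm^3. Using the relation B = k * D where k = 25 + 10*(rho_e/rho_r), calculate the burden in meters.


First, compute k:
rho_e / rho_r = 1.23 / 2.41 = 0.510373444
k = 25 + 10 * 0.510373444 = 30.10373444
Then, compute burden:
B = k * D / 1000 = 30.10373444 * 116 / 1000
= 3492.033195 / 1000
= 3.492 m

3.492 m


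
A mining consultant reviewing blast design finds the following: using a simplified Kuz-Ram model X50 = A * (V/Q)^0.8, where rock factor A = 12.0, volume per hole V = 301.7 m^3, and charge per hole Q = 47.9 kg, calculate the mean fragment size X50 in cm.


52.3086 cm

Compute V/Q:
V/Q = 301.7 / 47.9 = 6.298538622
Raise to the power 0.8:
(V/Q)^0.8 = 6.298538622^0.8 = 4.359049868
Multiply by A:
X50 = 12.0 * 4.359049868
= 52.3086 cm


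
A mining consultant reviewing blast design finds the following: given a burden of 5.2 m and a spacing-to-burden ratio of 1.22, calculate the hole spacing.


Spacing = burden * ratio
= 5.2 * 1.22
= 6.344 m

6.344 m


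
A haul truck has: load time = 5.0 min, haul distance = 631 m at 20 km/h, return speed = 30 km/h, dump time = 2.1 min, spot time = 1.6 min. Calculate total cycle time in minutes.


11.855 min

Convert haul speed to m/min: 20 * 1000/60 = 333.3333333 m/min
Haul time = 631 / 333.3333333 = 1.893 min
Convert return speed to m/min: 30 * 1000/60 = 500 m/min
Return time = 631 / 500 = 1.262 min
Total cycle time:
= 5.0 + 1.893 + 2.1 + 1.262 + 1.6
= 11.855 min


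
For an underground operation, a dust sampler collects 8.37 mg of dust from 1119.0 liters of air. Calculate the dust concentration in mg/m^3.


Convert liters to m^3: 1 m^3 = 1000 L
Concentration = mass / volume * 1000
= 8.37 / 1119.0 * 1000
= 0.007479892761 * 1000
= 7.4799 mg/m^3

7.4799 mg/m^3


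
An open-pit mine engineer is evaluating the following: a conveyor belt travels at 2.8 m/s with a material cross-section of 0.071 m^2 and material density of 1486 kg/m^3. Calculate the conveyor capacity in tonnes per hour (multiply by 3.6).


Volumetric flow = speed * area
= 2.8 * 0.071 = 0.1988 m^3/s
Mass flow = volumetric * density
= 0.1988 * 1486 = 295.4168 kg/s
Convert to t/h: multiply by 3.6
Capacity = 295.4168 * 3.6
= 1063.5005 t/h

1063.5005 t/h


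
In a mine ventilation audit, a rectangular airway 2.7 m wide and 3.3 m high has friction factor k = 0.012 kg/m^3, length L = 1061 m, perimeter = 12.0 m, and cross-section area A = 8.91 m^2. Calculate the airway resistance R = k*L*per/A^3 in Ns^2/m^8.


0.216 Ns^2/m^8

Compute the numerator:
k * L * per = 0.012 * 1061 * 12.0
= 152.784
Compute the denominator:
A^3 = 8.91^3 = 707.347971
Resistance:
R = 152.784 / 707.347971
= 0.216 Ns^2/m^8


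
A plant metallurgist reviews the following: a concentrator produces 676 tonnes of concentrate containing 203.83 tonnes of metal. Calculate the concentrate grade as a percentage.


30.1524%

Grade = (metal in concentrate / concentrate mass) * 100
= (203.83 / 676) * 100
= 0.3015236686 * 100
= 30.1524%


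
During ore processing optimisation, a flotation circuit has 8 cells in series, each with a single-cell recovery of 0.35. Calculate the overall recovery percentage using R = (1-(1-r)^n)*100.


Complement of single-cell recovery:
1 - r = 1 - 0.35 = 0.65
Raise to power n:
(1 - r)^8 = 0.65^8 = 0.03186448129
Overall recovery:
R = (1 - 0.03186448129) * 100
= 96.8136%

96.8136%


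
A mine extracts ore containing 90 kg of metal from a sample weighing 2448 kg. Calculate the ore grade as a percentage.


Ore grade = (metal mass / ore mass) * 100
= (90 / 2448) * 100
= 0.03676470588 * 100
= 3.6765%

3.6765%


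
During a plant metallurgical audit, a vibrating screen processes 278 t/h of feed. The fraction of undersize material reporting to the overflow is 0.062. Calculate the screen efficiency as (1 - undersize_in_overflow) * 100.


Screen efficiency = (1 - fraction of undersize in overflow) * 100
= (1 - 0.062) * 100
= 0.938 * 100
= 93.8%

93.8%


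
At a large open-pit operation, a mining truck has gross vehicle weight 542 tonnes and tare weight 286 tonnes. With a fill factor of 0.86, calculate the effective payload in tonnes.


220.16 tonnes

Maximum payload = gross - tare
= 542 - 286 = 256 tonnes
Effective payload = max payload * fill factor
= 256 * 0.86
= 220.16 tonnes


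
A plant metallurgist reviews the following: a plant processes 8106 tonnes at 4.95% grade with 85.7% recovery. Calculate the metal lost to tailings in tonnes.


Total metal in feed:
= 8106 * 4.95 / 100 = 401.247 tonnes
Metal recovered:
= 401.247 * 85.7 / 100 = 343.868679 tonnes
Metal lost to tailings:
= 401.247 - 343.868679
= 57.3783 tonnes

57.3783 tonnes


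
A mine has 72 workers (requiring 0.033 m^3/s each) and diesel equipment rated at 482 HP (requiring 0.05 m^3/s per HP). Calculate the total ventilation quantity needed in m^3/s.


Airflow for workers:
Q_people = 72 * 0.033 = 2.376 m^3/s
Airflow for diesel equipment:
Q_diesel = 482 * 0.05 = 24.1 m^3/s
Total ventilation:
Q_total = 2.376 + 24.1
= 26.476 m^3/s

26.476 m^3/s


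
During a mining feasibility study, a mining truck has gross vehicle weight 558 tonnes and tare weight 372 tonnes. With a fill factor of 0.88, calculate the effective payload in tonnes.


163.68 tonnes

Maximum payload = gross - tare
= 558 - 372 = 186 tonnes
Effective payload = max payload * fill factor
= 186 * 0.88
= 163.68 tonnes


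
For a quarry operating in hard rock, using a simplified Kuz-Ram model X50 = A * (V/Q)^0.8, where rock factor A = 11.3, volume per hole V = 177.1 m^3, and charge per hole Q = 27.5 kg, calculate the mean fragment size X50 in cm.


Compute V/Q:
V/Q = 177.1 / 27.5 = 6.44
Raise to the power 0.8:
(V/Q)^0.8 = 6.44^0.8 = 4.437196828
Multiply by A:
X50 = 11.3 * 4.437196828
= 50.1403 cm

50.1403 cm


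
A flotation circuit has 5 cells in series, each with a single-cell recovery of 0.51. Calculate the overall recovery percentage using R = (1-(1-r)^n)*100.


97.1752%

Complement of single-cell recovery:
1 - r = 1 - 0.51 = 0.49
Raise to power n:
(1 - r)^5 = 0.49^5 = 0.0282475249
Overall recovery:
R = (1 - 0.0282475249) * 100
= 97.1752%


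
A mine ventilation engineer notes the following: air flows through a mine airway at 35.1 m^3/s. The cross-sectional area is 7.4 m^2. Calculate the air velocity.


4.7432 m/s

Velocity = flow rate / cross-sectional area
= 35.1 / 7.4
= 4.7432 m/s


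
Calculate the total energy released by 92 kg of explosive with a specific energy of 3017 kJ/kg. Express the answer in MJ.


Energy = mass * specific_energy / 1000
= 92 * 3017 / 1000
= 277564 / 1000
= 277.564 MJ

277.564 MJ


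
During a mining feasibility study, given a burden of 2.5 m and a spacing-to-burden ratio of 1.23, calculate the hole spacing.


3.075 m

Spacing = burden * ratio
= 2.5 * 1.23
= 3.075 m


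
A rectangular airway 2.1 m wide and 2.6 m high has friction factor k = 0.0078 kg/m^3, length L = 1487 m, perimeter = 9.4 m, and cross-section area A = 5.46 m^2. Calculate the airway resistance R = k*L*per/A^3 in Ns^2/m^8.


0.6698 Ns^2/m^8

Compute the numerator:
k * L * per = 0.0078 * 1487 * 9.4
= 109.02684
Compute the denominator:
A^3 = 5.46^3 = 162.771336
Resistance:
R = 109.02684 / 162.771336
= 0.6698 Ns^2/m^8


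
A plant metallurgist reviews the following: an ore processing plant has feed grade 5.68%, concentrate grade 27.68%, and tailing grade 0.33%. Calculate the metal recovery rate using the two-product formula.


Using the two-product formula:
R = 100 * c * (f - t) / (f * (c - t))
Numerator = 100 * 27.68 * (5.68 - 0.33)
= 100 * 27.68 * 5.35
= 14808.8
Denominator = 5.68 * (27.68 - 0.33)
= 5.68 * 27.35
= 155.348
R = 14808.8 / 155.348
= 95.3266%

95.3266%


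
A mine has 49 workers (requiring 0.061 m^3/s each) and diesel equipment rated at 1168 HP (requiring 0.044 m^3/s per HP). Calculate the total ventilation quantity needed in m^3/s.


54.381 m^3/s

Airflow for workers:
Q_people = 49 * 0.061 = 2.989 m^3/s
Airflow for diesel equipment:
Q_diesel = 1168 * 0.044 = 51.392 m^3/s
Total ventilation:
Q_total = 2.989 + 51.392
= 54.381 m^3/s


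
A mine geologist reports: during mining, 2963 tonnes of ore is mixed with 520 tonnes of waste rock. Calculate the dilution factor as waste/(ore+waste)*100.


Total material = ore + waste
= 2963 + 520 = 3483 tonnes
Dilution = waste / total * 100
= 520 / 3483 * 100
= 0.1492965834 * 100
= 14.9297%

14.9297%


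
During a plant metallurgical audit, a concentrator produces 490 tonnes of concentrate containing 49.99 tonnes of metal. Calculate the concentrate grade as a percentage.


Grade = (metal in concentrate / concentrate mass) * 100
= (49.99 / 490) * 100
= 0.1020204082 * 100
= 10.202%

10.202%


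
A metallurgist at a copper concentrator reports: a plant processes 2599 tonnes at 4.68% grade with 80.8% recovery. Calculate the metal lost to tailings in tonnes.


Total metal in feed:
= 2599 * 4.68 / 100 = 121.6332 tonnes
Metal recovered:
= 121.6332 * 80.8 / 100 = 98.2796256 tonnes
Metal lost to tailings:
= 121.6332 - 98.2796256
= 23.3536 tonnes

23.3536 tonnes


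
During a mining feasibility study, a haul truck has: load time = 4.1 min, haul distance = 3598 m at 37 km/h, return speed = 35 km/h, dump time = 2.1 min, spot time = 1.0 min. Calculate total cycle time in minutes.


19.2026 min

Convert haul speed to m/min: 37 * 1000/60 = 616.6666667 m/min
Haul time = 3598 / 616.6666667 = 5.834594595 min
Convert return speed to m/min: 35 * 1000/60 = 583.3333333 m/min
Return time = 3598 / 583.3333333 = 6.168 min
Total cycle time:
= 4.1 + 5.834594595 + 2.1 + 6.168 + 1.0
= 19.2026 min


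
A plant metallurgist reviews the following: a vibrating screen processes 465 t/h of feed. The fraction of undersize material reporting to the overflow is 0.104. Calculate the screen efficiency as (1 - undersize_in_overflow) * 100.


89.6%

Screen efficiency = (1 - fraction of undersize in overflow) * 100
= (1 - 0.104) * 100
= 0.896 * 100
= 89.6%


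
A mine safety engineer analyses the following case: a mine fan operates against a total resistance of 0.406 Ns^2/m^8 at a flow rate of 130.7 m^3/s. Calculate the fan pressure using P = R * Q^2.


6935.4909 Pa

Compute Q^2:
Q^2 = 130.7^2 = 17082.49
Compute pressure:
P = R * Q^2 = 0.406 * 17082.49
= 6935.4909 Pa


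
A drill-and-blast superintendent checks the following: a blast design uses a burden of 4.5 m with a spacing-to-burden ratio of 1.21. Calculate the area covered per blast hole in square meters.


24.5025 m^2

First, find the spacing:
Spacing = burden * ratio = 4.5 * 1.21
= 5.445 m
Then, calculate the area:
Area = burden * spacing = 4.5 * 5.445
= 24.5025 m^2


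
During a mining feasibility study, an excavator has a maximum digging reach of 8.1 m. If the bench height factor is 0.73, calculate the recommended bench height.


5.913 m

Bench height = reach * factor
= 8.1 * 0.73
= 5.913 m


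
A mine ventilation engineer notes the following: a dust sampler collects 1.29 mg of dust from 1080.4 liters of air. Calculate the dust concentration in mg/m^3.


Convert liters to m^3: 1 m^3 = 1000 L
Concentration = mass / volume * 1000
= 1.29 / 1080.4 * 1000
= 0.001194002221 * 1000
= 1.194 mg/m^3

1.194 mg/m^3


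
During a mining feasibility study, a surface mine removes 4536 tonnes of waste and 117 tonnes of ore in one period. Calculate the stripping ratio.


Stripping ratio = waste tonnage / ore tonnage
= 4536 / 117
= 38.7692

38.7692


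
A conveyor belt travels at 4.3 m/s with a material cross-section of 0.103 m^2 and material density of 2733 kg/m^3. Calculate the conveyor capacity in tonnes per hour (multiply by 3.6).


Volumetric flow = speed * area
= 4.3 * 0.103 = 0.4429 m^3/s
Mass flow = volumetric * density
= 0.4429 * 2733 = 1210.4457 kg/s
Convert to t/h: multiply by 3.6
Capacity = 1210.4457 * 3.6
= 4357.6045 t/h

4357.6045 t/h


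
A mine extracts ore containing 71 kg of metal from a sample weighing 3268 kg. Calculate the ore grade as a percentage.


Ore grade = (metal mass / ore mass) * 100
= (71 / 3268) * 100
= 0.02172582619 * 100
= 2.1726%

2.1726%


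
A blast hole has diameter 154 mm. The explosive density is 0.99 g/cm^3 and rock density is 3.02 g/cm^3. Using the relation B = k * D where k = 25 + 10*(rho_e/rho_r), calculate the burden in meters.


First, compute k:
rho_e / rho_r = 0.99 / 3.02 = 0.3278145695
k = 25 + 10 * 0.3278145695 = 28.2781457
Then, compute burden:
B = k * D / 1000 = 28.2781457 * 154 / 1000
= 4354.834437 / 1000
= 4.3548 m

4.3548 m


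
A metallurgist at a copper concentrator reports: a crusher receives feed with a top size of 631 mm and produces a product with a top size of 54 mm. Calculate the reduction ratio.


Reduction ratio = feed size / product size
= 631 / 54
= 11.6852

11.6852


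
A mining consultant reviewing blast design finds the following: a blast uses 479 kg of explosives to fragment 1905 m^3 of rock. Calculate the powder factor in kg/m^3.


0.2514 kg/m^3

Powder factor = explosive mass / rock volume
= 479 / 1905
= 0.2514 kg/m^3


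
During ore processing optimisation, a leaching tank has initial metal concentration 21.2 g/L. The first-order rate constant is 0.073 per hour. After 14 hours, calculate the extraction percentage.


64.0126%

Compute the exponent:
-k * t = -0.073 * 14 = -1.022
Remaining concentration:
C = 21.2 * exp(-1.022)
= 21.2 * 0.359874471
= 7.629338785 g/L
Extracted = 21.2 - 7.629338785 = 13.57066121 g/L
Extraction % = 13.57066121 / 21.2 * 100
= 64.0126%


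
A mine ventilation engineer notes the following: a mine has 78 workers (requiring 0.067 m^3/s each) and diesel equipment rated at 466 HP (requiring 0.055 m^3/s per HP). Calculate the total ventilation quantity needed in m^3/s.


Airflow for workers:
Q_people = 78 * 0.067 = 5.226 m^3/s
Airflow for diesel equipment:
Q_diesel = 466 * 0.055 = 25.63 m^3/s
Total ventilation:
Q_total = 5.226 + 25.63
= 30.856 m^3/s

30.856 m^3/s


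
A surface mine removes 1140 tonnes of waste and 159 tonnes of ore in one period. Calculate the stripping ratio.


7.1698

Stripping ratio = waste tonnage / ore tonnage
= 1140 / 159
= 7.1698


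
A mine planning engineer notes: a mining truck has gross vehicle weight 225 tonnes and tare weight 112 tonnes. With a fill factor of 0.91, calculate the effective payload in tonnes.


Maximum payload = gross - tare
= 225 - 112 = 113 tonnes
Effective payload = max payload * fill factor
= 113 * 0.91
= 102.83 tonnes

102.83 tonnes


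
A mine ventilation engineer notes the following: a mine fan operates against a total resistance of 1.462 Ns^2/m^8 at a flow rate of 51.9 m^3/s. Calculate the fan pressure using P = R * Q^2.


Compute Q^2:
Q^2 = 51.9^2 = 2693.61
Compute pressure:
P = R * Q^2 = 1.462 * 2693.61
= 3938.0578 Pa

3938.0578 Pa


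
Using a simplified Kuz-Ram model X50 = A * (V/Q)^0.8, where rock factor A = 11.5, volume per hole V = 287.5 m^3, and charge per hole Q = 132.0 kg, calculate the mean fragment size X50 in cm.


Compute V/Q:
V/Q = 287.5 / 132.0 = 2.178030303
Raise to the power 0.8:
(V/Q)^0.8 = 2.178030303^0.8 = 1.864022431
Multiply by A:
X50 = 11.5 * 1.864022431
= 21.4363 cm

21.4363 cm


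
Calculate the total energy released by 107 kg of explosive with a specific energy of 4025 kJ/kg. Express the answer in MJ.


Energy = mass * specific_energy / 1000
= 107 * 4025 / 1000
= 430675 / 1000
= 430.675 MJ

430.675 MJ


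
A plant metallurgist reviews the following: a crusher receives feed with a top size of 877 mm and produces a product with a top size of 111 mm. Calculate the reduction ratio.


7.9009

Reduction ratio = feed size / product size
= 877 / 111
= 7.9009


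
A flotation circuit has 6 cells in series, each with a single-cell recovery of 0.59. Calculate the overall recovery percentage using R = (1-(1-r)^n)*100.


Complement of single-cell recovery:
1 - r = 1 - 0.59 = 0.41
Raise to power n:
(1 - r)^6 = 0.41^6 = 0.004750104241
Overall recovery:
R = (1 - 0.004750104241) * 100
= 99.525%

99.525%


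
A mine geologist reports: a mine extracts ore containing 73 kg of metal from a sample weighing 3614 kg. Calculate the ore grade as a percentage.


2.0199%

Ore grade = (metal mass / ore mass) * 100
= (73 / 3614) * 100
= 0.02019922524 * 100
= 2.0199%


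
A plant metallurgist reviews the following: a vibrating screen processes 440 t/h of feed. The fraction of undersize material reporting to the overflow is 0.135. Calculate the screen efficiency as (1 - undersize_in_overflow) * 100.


86.5%

Screen efficiency = (1 - fraction of undersize in overflow) * 100
= (1 - 0.135) * 100
= 0.865 * 100
= 86.5%


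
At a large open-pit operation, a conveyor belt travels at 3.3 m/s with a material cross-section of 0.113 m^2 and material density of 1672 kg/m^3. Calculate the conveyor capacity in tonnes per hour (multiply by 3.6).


2244.5597 t/h

Volumetric flow = speed * area
= 3.3 * 0.113 = 0.3729 m^3/s
Mass flow = volumetric * density
= 0.3729 * 1672 = 623.4888 kg/s
Convert to t/h: multiply by 3.6
Capacity = 623.4888 * 3.6
= 2244.5597 t/h


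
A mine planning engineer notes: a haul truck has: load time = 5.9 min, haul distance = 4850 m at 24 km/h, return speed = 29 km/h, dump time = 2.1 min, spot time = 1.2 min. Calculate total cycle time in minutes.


31.3595 min

Convert haul speed to m/min: 24 * 1000/60 = 400 m/min
Haul time = 4850 / 400 = 12.125 min
Convert return speed to m/min: 29 * 1000/60 = 483.3333333 m/min
Return time = 4850 / 483.3333333 = 10.03448276 min
Total cycle time:
= 5.9 + 12.125 + 2.1 + 10.03448276 + 1.2
= 31.3595 min


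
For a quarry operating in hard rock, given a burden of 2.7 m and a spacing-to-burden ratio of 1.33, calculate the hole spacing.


Spacing = burden * ratio
= 2.7 * 1.33
= 3.591 m

3.591 m


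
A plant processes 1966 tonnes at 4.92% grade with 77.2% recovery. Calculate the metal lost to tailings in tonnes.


22.0538 tonnes

Total metal in feed:
= 1966 * 4.92 / 100 = 96.7272 tonnes
Metal recovered:
= 96.7272 * 77.2 / 100 = 74.6733984 tonnes
Metal lost to tailings:
= 96.7272 - 74.6733984
= 22.0538 tonnes


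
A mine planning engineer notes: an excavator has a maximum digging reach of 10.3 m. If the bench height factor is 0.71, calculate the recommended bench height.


7.313 m

Bench height = reach * factor
= 10.3 * 0.71
= 7.313 m


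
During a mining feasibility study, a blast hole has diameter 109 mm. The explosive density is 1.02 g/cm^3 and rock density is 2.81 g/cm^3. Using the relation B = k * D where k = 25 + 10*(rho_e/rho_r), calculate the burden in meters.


3.1207 m

First, compute k:
rho_e / rho_r = 1.02 / 2.81 = 0.3629893238
k = 25 + 10 * 0.3629893238 = 28.62989324
Then, compute burden:
B = k * D / 1000 = 28.62989324 * 109 / 1000
= 3120.658363 / 1000
= 3.1207 m


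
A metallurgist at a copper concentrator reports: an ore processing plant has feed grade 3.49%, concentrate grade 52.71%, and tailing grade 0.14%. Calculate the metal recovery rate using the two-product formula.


Using the two-product formula:
R = 100 * c * (f - t) / (f * (c - t))
Numerator = 100 * 52.71 * (3.49 - 0.14)
= 100 * 52.71 * 3.35
= 17657.85
Denominator = 3.49 * (52.71 - 0.14)
= 3.49 * 52.57
= 183.4693
R = 17657.85 / 183.4693
= 96.2442%

96.2442%


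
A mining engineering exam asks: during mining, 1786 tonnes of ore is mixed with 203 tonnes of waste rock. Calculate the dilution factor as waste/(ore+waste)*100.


Total material = ore + waste
= 1786 + 203 = 1989 tonnes
Dilution = waste / total * 100
= 203 / 1989 * 100
= 0.1020613374 * 100
= 10.2061%

10.2061%


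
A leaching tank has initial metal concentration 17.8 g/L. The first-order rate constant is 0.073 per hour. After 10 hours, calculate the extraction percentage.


Compute the exponent:
-k * t = -0.073 * 10 = -0.73
Remaining concentration:
C = 17.8 * exp(-0.73)
= 17.8 * 0.4819089901
= 8.577980024 g/L
Extracted = 17.8 - 8.577980024 = 9.222019976 g/L
Extraction % = 9.222019976 / 17.8 * 100
= 51.8091%

51.8091%


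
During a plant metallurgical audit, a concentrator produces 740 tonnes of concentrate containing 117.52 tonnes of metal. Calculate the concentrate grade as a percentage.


15.8811%

Grade = (metal in concentrate / concentrate mass) * 100
= (117.52 / 740) * 100
= 0.1588108108 * 100
= 15.8811%


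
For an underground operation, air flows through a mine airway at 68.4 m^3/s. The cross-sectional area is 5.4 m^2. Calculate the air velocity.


Velocity = flow rate / cross-sectional area
= 68.4 / 5.4
= 12.6667 m/s

12.6667 m/s


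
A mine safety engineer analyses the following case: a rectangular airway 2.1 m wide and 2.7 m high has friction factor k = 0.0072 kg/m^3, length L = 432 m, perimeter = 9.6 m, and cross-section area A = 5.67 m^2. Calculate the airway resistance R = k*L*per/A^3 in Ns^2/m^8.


Compute the numerator:
k * L * per = 0.0072 * 432 * 9.6
= 29.85984
Compute the denominator:
A^3 = 5.67^3 = 182.284263
Resistance:
R = 29.85984 / 182.284263
= 0.1638 Ns^2/m^8

0.1638 Ns^2/m^8


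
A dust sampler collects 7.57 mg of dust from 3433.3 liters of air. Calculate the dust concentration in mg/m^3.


2.2049 mg/m^3

Convert liters to m^3: 1 m^3 = 1000 L
Concentration = mass / volume * 1000
= 7.57 / 3433.3 * 1000
= 0.002204875775 * 1000
= 2.2049 mg/m^3


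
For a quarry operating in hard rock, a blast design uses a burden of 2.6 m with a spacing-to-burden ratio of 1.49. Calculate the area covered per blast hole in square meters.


10.0724 m^2

First, find the spacing:
Spacing = burden * ratio = 2.6 * 1.49
= 3.874 m
Then, calculate the area:
Area = burden * spacing = 2.6 * 3.874
= 10.0724 m^2


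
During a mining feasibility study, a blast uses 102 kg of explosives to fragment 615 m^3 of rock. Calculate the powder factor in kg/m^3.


Powder factor = explosive mass / rock volume
= 102 / 615
= 0.1659 kg/m^3

0.1659 kg/m^3


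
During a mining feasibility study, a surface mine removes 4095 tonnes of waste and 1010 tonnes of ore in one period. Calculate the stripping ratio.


4.0545

Stripping ratio = waste tonnage / ore tonnage
= 4095 / 1010
= 4.0545


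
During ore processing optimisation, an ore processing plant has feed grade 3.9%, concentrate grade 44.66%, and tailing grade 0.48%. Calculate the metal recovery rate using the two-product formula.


88.6451%

Using the two-product formula:
R = 100 * c * (f - t) / (f * (c - t))
Numerator = 100 * 44.66 * (3.9 - 0.48)
= 100 * 44.66 * 3.42
= 15273.72
Denominator = 3.9 * (44.66 - 0.48)
= 3.9 * 44.18
= 172.302
R = 15273.72 / 172.302
= 88.6451%


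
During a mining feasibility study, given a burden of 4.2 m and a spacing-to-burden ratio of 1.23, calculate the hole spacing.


Spacing = burden * ratio
= 4.2 * 1.23
= 5.166 m

5.166 m


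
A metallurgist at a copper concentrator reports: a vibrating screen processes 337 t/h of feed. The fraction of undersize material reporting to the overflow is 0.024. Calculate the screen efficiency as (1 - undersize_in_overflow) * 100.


Screen efficiency = (1 - fraction of undersize in overflow) * 100
= (1 - 0.024) * 100
= 0.976 * 100
= 97.6%

97.6%


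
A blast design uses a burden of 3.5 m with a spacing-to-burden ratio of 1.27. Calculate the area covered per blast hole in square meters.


15.5575 m^2

First, find the spacing:
Spacing = burden * ratio = 3.5 * 1.27
= 4.445 m
Then, calculate the area:
Area = burden * spacing = 3.5 * 4.445
= 15.5575 m^2


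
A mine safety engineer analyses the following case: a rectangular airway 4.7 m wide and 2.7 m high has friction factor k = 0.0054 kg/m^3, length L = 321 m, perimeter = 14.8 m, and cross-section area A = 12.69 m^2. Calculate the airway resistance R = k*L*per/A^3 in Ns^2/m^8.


0.0126 Ns^2/m^8

Compute the numerator:
k * L * per = 0.0054 * 321 * 14.8
= 25.65432
Compute the denominator:
A^3 = 12.69^3 = 2043.548109
Resistance:
R = 25.65432 / 2043.548109
= 0.0126 Ns^2/m^8


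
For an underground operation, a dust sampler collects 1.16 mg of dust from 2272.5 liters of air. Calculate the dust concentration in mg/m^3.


Convert liters to m^3: 1 m^3 = 1000 L
Concentration = mass / volume * 1000
= 1.16 / 2272.5 * 1000
= 0.0005104510451 * 1000
= 0.5105 mg/m^3

0.5105 mg/m^3


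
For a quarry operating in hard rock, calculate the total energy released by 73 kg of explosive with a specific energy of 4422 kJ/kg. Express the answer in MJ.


322.806 MJ

Energy = mass * specific_energy / 1000
= 73 * 4422 / 1000
= 322806 / 1000
= 322.806 MJ


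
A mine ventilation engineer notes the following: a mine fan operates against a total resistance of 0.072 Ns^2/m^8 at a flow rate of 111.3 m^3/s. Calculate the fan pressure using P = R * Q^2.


891.9137 Pa

Compute Q^2:
Q^2 = 111.3^2 = 12387.69
Compute pressure:
P = R * Q^2 = 0.072 * 12387.69
= 891.9137 Pa


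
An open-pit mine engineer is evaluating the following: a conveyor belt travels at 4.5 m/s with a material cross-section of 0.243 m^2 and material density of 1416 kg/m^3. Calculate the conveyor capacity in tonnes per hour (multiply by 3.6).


Volumetric flow = speed * area
= 4.5 * 0.243 = 1.0935 m^3/s
Mass flow = volumetric * density
= 1.0935 * 1416 = 1548.396 kg/s
Convert to t/h: multiply by 3.6
Capacity = 1548.396 * 3.6
= 5574.2256 t/h

5574.2256 t/h


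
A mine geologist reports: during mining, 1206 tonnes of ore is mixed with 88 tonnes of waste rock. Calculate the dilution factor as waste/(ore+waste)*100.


Total material = ore + waste
= 1206 + 88 = 1294 tonnes
Dilution = waste / total * 100
= 88 / 1294 * 100
= 0.06800618238 * 100
= 6.8006%

6.8006%


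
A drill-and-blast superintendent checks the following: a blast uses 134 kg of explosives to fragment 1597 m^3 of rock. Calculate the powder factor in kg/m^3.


Powder factor = explosive mass / rock volume
= 134 / 1597
= 0.0839 kg/m^3

0.0839 kg/m^3


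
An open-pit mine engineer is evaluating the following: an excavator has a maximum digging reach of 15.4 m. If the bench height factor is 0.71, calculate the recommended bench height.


10.934 m

Bench height = reach * factor
= 15.4 * 0.71
= 10.934 m


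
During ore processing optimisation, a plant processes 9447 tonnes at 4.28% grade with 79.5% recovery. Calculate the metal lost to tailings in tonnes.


Total metal in feed:
= 9447 * 4.28 / 100 = 404.3316 tonnes
Metal recovered:
= 404.3316 * 79.5 / 100 = 321.443622 tonnes
Metal lost to tailings:
= 404.3316 - 321.443622
= 82.888 tonnes

82.888 tonnes


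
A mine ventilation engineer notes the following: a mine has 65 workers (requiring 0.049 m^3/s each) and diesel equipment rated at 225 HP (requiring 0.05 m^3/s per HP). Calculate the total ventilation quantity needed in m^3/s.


14.435 m^3/s

Airflow for workers:
Q_people = 65 * 0.049 = 3.185 m^3/s
Airflow for diesel equipment:
Q_diesel = 225 * 0.05 = 11.25 m^3/s
Total ventilation:
Q_total = 3.185 + 11.25
= 14.435 m^3/s


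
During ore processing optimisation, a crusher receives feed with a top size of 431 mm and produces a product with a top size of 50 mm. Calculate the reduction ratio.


8.62

Reduction ratio = feed size / product size
= 431 / 50
= 8.62


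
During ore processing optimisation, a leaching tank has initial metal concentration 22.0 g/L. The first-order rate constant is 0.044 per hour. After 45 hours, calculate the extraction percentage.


Compute the exponent:
-k * t = -0.044 * 45 = -1.98
Remaining concentration:
C = 22.0 * exp(-1.98)
= 22.0 * 0.1380692373
= 3.037523221 g/L
Extracted = 22.0 - 3.037523221 = 18.96247678 g/L
Extraction % = 18.96247678 / 22.0 * 100
= 86.1931%

86.1931%


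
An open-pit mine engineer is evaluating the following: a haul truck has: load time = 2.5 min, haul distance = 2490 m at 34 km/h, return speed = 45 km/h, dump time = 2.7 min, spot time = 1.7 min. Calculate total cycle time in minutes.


14.6141 min

Convert haul speed to m/min: 34 * 1000/60 = 566.6666667 m/min
Haul time = 2490 / 566.6666667 = 4.394117647 min
Convert return speed to m/min: 45 * 1000/60 = 750 m/min
Return time = 2490 / 750 = 3.32 min
Total cycle time:
= 2.5 + 4.394117647 + 2.7 + 3.32 + 1.7
= 14.6141 min


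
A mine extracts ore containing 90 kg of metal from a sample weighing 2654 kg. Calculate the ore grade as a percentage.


Ore grade = (metal mass / ore mass) * 100
= (90 / 2654) * 100
= 0.03391107762 * 100
= 3.3911%

3.3911%


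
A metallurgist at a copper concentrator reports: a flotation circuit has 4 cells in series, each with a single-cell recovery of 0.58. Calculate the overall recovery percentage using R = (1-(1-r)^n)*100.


Complement of single-cell recovery:
1 - r = 1 - 0.58 = 0.42
Raise to power n:
(1 - r)^4 = 0.42^4 = 0.03111696
Overall recovery:
R = (1 - 0.03111696) * 100
= 96.8883%

96.8883%


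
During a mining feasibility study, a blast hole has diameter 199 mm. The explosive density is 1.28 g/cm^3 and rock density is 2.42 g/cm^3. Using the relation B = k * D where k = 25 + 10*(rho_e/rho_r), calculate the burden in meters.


First, compute k:
rho_e / rho_r = 1.28 / 2.42 = 0.5289256198
k = 25 + 10 * 0.5289256198 = 30.2892562
Then, compute burden:
B = k * D / 1000 = 30.2892562 * 199 / 1000
= 6027.561983 / 1000
= 6.0276 m

6.0276 m


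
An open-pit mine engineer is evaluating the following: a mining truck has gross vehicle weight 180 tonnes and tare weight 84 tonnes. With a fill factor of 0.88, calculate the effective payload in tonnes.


84.48 tonnes

Maximum payload = gross - tare
= 180 - 84 = 96 tonnes
Effective payload = max payload * fill factor
= 96 * 0.88
= 84.48 tonnes


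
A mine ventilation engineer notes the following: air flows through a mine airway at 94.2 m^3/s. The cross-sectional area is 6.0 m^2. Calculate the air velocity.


Velocity = flow rate / cross-sectional area
= 94.2 / 6.0
= 15.7 m/s

15.7 m/s


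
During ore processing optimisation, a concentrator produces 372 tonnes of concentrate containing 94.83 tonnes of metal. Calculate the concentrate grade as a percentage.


Grade = (metal in concentrate / concentrate mass) * 100
= (94.83 / 372) * 100
= 0.2549193548 * 100
= 25.4919%

25.4919%


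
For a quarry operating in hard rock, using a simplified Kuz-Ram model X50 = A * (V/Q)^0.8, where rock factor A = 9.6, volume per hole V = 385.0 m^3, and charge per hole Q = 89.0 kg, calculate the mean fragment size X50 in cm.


30.9833 cm

Compute V/Q:
V/Q = 385.0 / 89.0 = 4.325842697
Raise to the power 0.8:
(V/Q)^0.8 = 4.325842697^0.8 = 3.227428118
Multiply by A:
X50 = 9.6 * 3.227428118
= 30.9833 cm


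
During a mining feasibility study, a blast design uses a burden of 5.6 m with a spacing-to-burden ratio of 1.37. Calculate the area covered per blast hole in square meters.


First, find the spacing:
Spacing = burden * ratio = 5.6 * 1.37
= 7.672 m
Then, calculate the area:
Area = burden * spacing = 5.6 * 7.672
= 42.9632 m^2

42.9632 m^2


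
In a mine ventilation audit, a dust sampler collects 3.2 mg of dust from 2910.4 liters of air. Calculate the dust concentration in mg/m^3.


Convert liters to m^3: 1 m^3 = 1000 L
Concentration = mass / volume * 1000
= 3.2 / 2910.4 * 1000
= 0.001099505223 * 1000
= 1.0995 mg/m^3

1.0995 mg/m^3


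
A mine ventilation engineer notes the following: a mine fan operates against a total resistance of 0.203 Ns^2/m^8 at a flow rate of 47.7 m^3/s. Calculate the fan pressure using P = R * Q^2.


Compute Q^2:
Q^2 = 47.7^2 = 2275.29
Compute pressure:
P = R * Q^2 = 0.203 * 2275.29
= 461.8839 Pa

461.8839 Pa
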